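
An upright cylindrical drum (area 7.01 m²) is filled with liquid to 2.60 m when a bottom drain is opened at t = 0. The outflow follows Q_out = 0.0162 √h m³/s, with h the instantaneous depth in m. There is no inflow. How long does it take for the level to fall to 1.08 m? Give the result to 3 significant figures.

496 s

A dh/dt = −Q_out = −0.0162 √h.
Separate and integrate: 2(√h − √h₀) = −(0.0162/A) t.
t = 2A(√h₀ − √h)/0.0162 = 2·7.01·(√2.60 − √1.08)/0.0162
  = 14.020 × (1.6125 − 1.0392) / 0.0162 = 496.08 s.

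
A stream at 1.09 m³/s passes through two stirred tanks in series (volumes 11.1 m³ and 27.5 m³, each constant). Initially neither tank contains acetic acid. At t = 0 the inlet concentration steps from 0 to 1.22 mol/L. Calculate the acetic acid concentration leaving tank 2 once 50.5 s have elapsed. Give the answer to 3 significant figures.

Each tank obeys Vᵢ dCᵢ/dt = Q(Cᵢ₋₁ − Cᵢ), so τᵢ = Vᵢ/Q.
τ₁ = 11.1/1.09 = 10.183 s; τ₂ = 27.5/1.09 = 25.229 s.
Tank 1: C₁ = C_in(1 − e^(−t/τ₁)). Tank 2 (τ₁ ≠ τ₂): C₂ = C_in[1 − (τ₁ e^(−t/τ₁) − τ₂ e^(−t/τ₂))/(τ₁ − τ₂)].
At t = 50.5: e^(−t/τ₁) = 0.0070199, e^(−t/τ₂) = 0.13511.
C₂ = 1.22·[1 − (10.183·0.0070199 − 25.229·0.13511)/(-15.046)] = 1.22·0.77819 = 0.94939 mol/L.

0.949 mol/L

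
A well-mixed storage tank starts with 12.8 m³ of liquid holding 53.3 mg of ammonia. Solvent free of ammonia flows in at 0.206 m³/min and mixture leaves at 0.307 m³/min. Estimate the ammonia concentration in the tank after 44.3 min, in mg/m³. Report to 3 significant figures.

1.73 mg/m³

Total volume: dV/dt = Q_in − Q_out = -0.10100 m³/min, so V(t) = 12.8 − 0.10100 t and V(44.3) = 8.3257 m³.
Species balance (pure solvent in): dm/dt = −Q_out · m/V(t).
dm/m = −Q_out dt/(V₀ − 0.10100 t); integrating gives ln(m/m₀) = −(Q_out/(Q_in−Q_out)) ln(V/V₀).
m = m₀ (V₀/V)^(Q_out/(Q_in−Q_out)) = 53.3 × (12.8/8.3257)^(-3.0396) = 14.420 mg.
C = m/V = 14.420/8.3257 = 1.7320 mg/m³.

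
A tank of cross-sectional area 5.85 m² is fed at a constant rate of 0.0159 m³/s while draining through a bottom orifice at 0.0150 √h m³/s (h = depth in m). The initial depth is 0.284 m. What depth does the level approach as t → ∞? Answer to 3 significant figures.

A dh/dt = Q_in − 0.0150 √h. Steady state requires inflow = outflow:
Q_in = 0.0150 √h_ss ⇒ √h_ss = 0.0159/0.0150 = 1.0600.
h_ss = 1.0600² = 1.1236 m. (Since h₀ = 0.284 m < h_ss, the level will rise toward this value.)

1.12 m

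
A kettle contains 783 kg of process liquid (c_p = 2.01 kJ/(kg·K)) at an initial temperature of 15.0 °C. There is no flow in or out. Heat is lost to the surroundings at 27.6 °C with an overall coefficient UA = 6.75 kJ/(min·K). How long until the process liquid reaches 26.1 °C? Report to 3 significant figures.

Heat balance on the well-mixed liquid: M c_p dT/dt = −UA(T − T_amb).
τ = M c_p/UA = 233.16 min; T_ss = T_amb = 27.600 °C.
T(t) = T_ss + (T₀ − T_ss)e^(−t/τ); set T = 26.1:
t = −τ ln[(T − T_ss)/(T₀ − T_ss)] = −233.16 · ln(0.11905) = 496.22 min.

496 min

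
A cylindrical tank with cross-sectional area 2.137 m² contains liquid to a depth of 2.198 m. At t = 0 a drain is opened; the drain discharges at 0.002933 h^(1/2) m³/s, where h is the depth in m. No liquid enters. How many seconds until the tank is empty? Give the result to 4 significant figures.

A dh/dt = −Q_out = −0.002933 √h.
This is separable: 2 d(√h)/dt = −0.002933/A, so √h = √h₀ − (0.002933/(2A)) t.
Set h = 0: 2√h₀ = (0.002933/A) t_empty ⇒ t_empty = 2A√h₀/0.002933.
t_empty = 2·2.137·√2.198/0.002933 = 4.27400·1.48257/0.002933 = 2160.41 s.

2160 s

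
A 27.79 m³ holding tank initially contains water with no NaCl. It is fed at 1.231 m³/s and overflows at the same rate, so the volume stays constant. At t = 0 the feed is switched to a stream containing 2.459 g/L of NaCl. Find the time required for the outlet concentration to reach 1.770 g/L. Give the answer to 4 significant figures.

Species balance: V dC/dt = Q(C_in − C) ⇒ τ = V/Q = 22.5751 s.
C(t) = C_in + (C₀ − C_in) e^(−t/τ). Set C = 1.770 and solve for t:
e^(−t/τ) = (C − C_in)/(C₀ − C_in) = (1.770 − 2.459)/(0 − 2.459) = 0.280195
t = −τ ln(…) = 22.5751 × 1.27227 = 28.7216 s.

28.72 s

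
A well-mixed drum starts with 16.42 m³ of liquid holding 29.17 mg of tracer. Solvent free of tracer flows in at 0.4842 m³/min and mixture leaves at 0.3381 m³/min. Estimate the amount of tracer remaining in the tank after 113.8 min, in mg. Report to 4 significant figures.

5.781 mg

Total volume: dV/dt = Q_in − Q_out = 0.146100 m³/min, so V(t) = 16.42 + 0.146100 t and V(113.8) = 33.0462 m³.
Solute balance: dm/dt = 0 − Q_out C = −Q_out m/V(t).
dm/m = −Q_out dt/(V₀ + 0.146100 t); integrating gives ln(m/m₀) = −(Q_out/(Q_in−Q_out)) ln(V/V₀).
m = m₀ (V₀/V)^(Q_out/(Q_in−Q_out)) = 29.17 × (16.42/33.0462)^(2.31417) = 5.78112 mg.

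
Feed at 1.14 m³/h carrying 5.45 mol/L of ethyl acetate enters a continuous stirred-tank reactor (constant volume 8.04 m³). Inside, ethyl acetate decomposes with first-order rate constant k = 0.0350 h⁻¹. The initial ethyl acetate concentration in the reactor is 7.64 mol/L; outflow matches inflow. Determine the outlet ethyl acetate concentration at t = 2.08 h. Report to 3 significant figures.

Accumulation = in − out − consumed: V dC/dt = Q C_in − Q C − k V C.
This is linear with rate a = Q/V + k = 0.17679 h⁻¹.
C_ss = Q C_in/(Q + kV) = 4.3710 mol/L; C(t) = C_ss + (C₀ − C_ss) e^(−a t).
C(2.08) = 4.3710 + (3.2690)·e^(−0.17679·2.08) = 4.3710 + (3.2690)·0.69231 = 6.6342 mol/L.

6.63 mol/L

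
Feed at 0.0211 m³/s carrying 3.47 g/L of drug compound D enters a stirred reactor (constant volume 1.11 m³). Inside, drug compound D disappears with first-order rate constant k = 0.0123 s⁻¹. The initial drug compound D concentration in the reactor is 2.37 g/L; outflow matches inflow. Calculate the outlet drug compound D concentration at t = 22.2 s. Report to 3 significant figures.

Accumulation = in − out − consumed: V dC/dt = Q C_in − Q C − k V C.
dC/dt = (Q/V) C_in − (Q/V + k) C; effective rate a = Q/V + k = 0.019009 + 0.0123 = 0.031309 s⁻¹.
C_ss = Q C_in/(Q + kV) = 2.1068 g/L; C(t) = C_ss + (C₀ − C_ss) e^(−a t).
C(22.2) = 2.1068 + (0.26322)·e^(−0.031309·22.2) = 2.1068 + (0.26322)·0.49904 = 2.2381 g/L.

2.24 g/L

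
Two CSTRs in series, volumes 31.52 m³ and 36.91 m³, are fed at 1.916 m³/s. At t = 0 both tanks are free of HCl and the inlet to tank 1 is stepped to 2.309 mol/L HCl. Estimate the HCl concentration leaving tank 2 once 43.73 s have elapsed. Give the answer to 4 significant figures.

Time constants: τᵢ = Vᵢ/Q for each well-mixed tank.
τ₁ = 31.52/1.916 = 16.4509 s; τ₂ = 36.91/1.916 = 19.2641 s.
Tank 1: C₁ = C_in(1 − e^(−t/τ₁)). Tank 2 (τ₁ ≠ τ₂): C₂ = C_in[1 − (τ₁ e^(−t/τ₁) − τ₂ e^(−t/τ₂))/(τ₁ − τ₂)].
At t = 43.73: e^(−t/τ₁) = 0.0700738, e^(−t/τ₂) = 0.103309.
C₂ = 2.309·[1 − (16.4509·0.0700738 − 19.2641·0.103309)/(-2.81315)] = 2.309·0.702333 = 1.62169 mol/L.

1.622 mol/L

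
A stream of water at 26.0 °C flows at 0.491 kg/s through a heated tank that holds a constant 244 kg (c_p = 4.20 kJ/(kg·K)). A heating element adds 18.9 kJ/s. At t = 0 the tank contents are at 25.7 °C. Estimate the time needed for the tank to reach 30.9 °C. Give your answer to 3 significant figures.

M c_p dT/dt = ṁ c_p (T_in − T) + Q̇.
τ = M/ṁ = 496.95 s; T_ss = T_in + Q̇/(ṁ c_p) = 35.165 °C.
T(t) = T_ss + (T₀ − T_ss) e^(−t/τ). Set T = 30.9:
e^(−t/τ) = (30.9 − 35.165)/(25.7 − 35.165) = 0.45061
t = −496.95 · ln(0.45061) = 396.15 s.

396 s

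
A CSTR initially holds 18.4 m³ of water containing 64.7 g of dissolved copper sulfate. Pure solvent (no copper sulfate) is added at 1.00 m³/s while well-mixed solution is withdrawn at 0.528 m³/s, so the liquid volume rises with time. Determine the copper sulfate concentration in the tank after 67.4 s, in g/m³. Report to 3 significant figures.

Let m(t) be the amount of copper sulfate. Volume: V(t) = V₀ + (Q_in − Q_out) t = 18.4 + 0.47200 t; V(67.4) = 50.213 m³.
Solute balance: dm/dt = 0 − Q_out C = −Q_out m/V(t).
dm/m = −Q_out dt/(V₀ + 0.47200 t); integrating gives ln(m/m₀) = −(Q_out/(Q_in−Q_out)) ln(V/V₀).
m = m₀ (V₀/V)^(Q_out/(Q_in−Q_out)) = 64.7 × (18.4/50.213)^(1.1186) = 21.046 g.
C = m/V = 21.046/50.213 = 0.41915 g/m³.

0.419 g/m³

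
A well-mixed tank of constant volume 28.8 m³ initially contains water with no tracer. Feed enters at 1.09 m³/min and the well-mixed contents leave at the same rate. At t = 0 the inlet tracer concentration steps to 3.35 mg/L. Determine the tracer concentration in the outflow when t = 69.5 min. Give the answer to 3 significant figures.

Accumulation = in − out for the solute gives V dC/dt = Q(C_in − C).
Time constant τ = V/Q = 28.8/1.09 = 26.422 min.
Solution: C(t) = C_in + (C₀ − C_in) e^(−t/τ).
C(69.5) = 3.35 + (0 − 3.35)·e^(−69.5/26.422) = 3.35 + (-3.3500)·0.072051 = 3.1086 mg/L.

3.11 mg/L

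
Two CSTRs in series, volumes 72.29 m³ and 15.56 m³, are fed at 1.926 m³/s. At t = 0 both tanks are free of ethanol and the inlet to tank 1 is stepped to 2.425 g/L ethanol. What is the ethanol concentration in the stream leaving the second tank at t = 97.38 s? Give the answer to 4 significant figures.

Time constants: τᵢ = Vᵢ/Q for each well-mixed tank.
τ₁ = 72.29/1.926 = 37.5337 s; τ₂ = 15.56/1.926 = 8.07892 s.
Tank 1: C₁ = C_in(1 − e^(−t/τ₁)). Tank 2 (τ₁ ≠ τ₂): C₂ = C_in[1 − (τ₁ e^(−t/τ₁) − τ₂ e^(−t/τ₂))/(τ₁ − τ₂)].
At t = 97.38: e^(−t/τ₁) = 0.0746858, e^(−t/τ₂) = 5.82360e-06.
C₂ = 2.425·[1 − (37.5337·0.0746858 − 8.07892·5.82360e-06)/(29.4548)] = 2.425·0.904831 = 2.19421 g/L.

2.194 g/L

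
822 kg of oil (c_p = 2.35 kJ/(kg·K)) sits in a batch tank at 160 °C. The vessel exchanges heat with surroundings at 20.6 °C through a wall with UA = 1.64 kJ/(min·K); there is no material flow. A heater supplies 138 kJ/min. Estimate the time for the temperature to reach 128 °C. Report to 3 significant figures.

1020 min

Lumped-capacitance energy balance: M c_p dT/dt = UA(T_amb − T) + Q̇.
τ = M c_p/UA = 1177.9 min; T_ss = T_amb + Q̇/UA = 20.6 + 138/1.64 = 104.75 °C.
T(t) = T_ss + (T₀ − T_ss)e^(−t/τ); set T = 128:
t = −τ ln[(T − T_ss)/(T₀ − T_ss)] = −1177.9 · ln(0.42085) = 1019.4 min.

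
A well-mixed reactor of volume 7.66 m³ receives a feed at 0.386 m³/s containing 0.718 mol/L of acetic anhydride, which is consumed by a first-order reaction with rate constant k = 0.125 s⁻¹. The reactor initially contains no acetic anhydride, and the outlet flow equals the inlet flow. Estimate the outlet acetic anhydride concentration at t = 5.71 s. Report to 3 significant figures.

0.131 mol/L

V dC/dt = Q(C_in − C) − k V C.
dC/dt = (Q/V) C_in − (Q/V + k) C; effective rate a = Q/V + k = 0.050392 + 0.125 = 0.17539 s⁻¹.
C_ss = Q C_in/(Q + kV) = 0.20629 mol/L; C(t) = C_ss + (C₀ − C_ss) e^(−a t).
C(5.71) = 0.20629 + (-0.20629)·e^(−0.17539·5.71) = 0.20629 + (-0.20629)·0.36733 = 0.13051 mol/L.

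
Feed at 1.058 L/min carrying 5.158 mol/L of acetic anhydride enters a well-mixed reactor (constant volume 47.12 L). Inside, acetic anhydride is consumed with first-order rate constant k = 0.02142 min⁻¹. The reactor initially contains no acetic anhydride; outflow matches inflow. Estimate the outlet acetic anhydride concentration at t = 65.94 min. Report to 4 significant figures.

2.493 mol/L

V dC/dt = Q(C_in − C) − k V C.
This is linear with rate a = Q/V + k = 0.0438733 min⁻¹.
C_ss = Q C_in/(Q + kV) = 2.63974 mol/L; C(t) = C_ss + (C₀ − C_ss) e^(−a t).
C(65.94) = 2.63974 + (-2.63974)·e^(−0.0438733·65.94) = 2.63974 + (-2.63974)·0.0554094 = 2.49347 mol/L.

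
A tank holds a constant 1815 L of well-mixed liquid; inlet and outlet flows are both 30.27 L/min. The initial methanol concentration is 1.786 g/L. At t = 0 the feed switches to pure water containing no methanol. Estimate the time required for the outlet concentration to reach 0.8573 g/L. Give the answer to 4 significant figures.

Species balance: V dC/dt = Q(C_in − C) ⇒ τ = V/Q = 59.9604 min.
C(t) = C_in + (C₀ − C_in) e^(−t/τ). Set C = 0.8573 and solve for t:
e^(−t/τ) = (C − C_in)/(C₀ − C_in) = (0.8573 − 0)/(1.786 − 0) = 0.480011
t = −τ ln(…) = 59.9604 × 0.733946 = 44.0077 min.

44.01 min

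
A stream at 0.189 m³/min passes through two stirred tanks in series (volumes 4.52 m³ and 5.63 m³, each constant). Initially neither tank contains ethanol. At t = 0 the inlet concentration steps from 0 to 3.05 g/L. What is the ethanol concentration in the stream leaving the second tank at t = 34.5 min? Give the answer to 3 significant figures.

Species balance on tank i: dCᵢ/dt = (Cᵢ₋₁ − Cᵢ)/τᵢ with τᵢ = Vᵢ/Q.
τ₁ = 4.52/0.189 = 23.915 min; τ₂ = 5.63/0.189 = 29.788 min.
Tank 1: C₁ = C_in(1 − e^(−t/τ₁)). Tank 2 (τ₁ ≠ τ₂): C₂ = C_in[1 − (τ₁ e^(−t/τ₁) − τ₂ e^(−t/τ₂))/(τ₁ − τ₂)].
At t = 34.5: e^(−t/τ₁) = 0.23632, e^(−t/τ₂) = 0.31406.
C₂ = 3.05·[1 − (23.915·0.23632 − 29.788·0.31406)/(-5.8730)] = 3.05·0.36936 = 1.1265 g/L.

1.13 g/L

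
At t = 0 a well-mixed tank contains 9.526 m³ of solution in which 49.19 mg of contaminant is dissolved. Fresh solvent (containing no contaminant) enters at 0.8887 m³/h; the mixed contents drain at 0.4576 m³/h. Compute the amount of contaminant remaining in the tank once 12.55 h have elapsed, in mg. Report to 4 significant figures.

30.52 mg

Let m(t) be the amount of contaminant. Volume: V(t) = V₀ + (Q_in − Q_out) t = 9.526 + 0.431100 t; V(12.55) = 14.9363 m³.
No contaminant enters, so dm/dt = −Q_out · (m/V).
Separate: dm/m = −Q_out dt/V(t) ⇒ ln(m/m₀) = −(Q_out/(Q_in−Q_out)) ln(V/V₀).
m = m₀ (V₀/V)^(Q_out/(Q_in−Q_out)) = 49.19 × (9.526/14.9363)^(1.06147) = 30.5167 mg.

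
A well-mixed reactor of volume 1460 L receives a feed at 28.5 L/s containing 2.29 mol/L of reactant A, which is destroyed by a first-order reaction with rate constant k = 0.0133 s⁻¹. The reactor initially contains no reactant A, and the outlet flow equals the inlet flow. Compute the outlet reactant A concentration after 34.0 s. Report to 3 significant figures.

Species balance: V dC/dt = Q C_in − Q C − k V C.
dC/dt = (Q/V) C_in − (Q/V + k) C; effective rate a = Q/V + k = 0.019521 + 0.0133 = 0.032821 s⁻¹.
C_ss = Q C_in/(Q + kV) = 1.3620 mol/L; C(t) = C_ss + (C₀ − C_ss) e^(−a t).
C(34.0) = 1.3620 + (-1.3620)·e^(−0.032821·34.0) = 1.3620 + (-1.3620)·0.32762 = 0.91579 mol/L.

0.916 mol/L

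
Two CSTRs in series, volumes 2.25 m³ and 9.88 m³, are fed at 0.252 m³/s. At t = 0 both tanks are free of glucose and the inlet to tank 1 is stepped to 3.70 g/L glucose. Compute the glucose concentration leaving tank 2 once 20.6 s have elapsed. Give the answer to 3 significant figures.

Time constants: τᵢ = Vᵢ/Q for each well-mixed tank.
τ₁ = 2.25/0.252 = 8.9286 s; τ₂ = 9.88/0.252 = 39.206 s.
Tank 1: C₁ = C_in(1 − e^(−t/τ₁)). Tank 2 (τ₁ ≠ τ₂): C₂ = C_in[1 − (τ₁ e^(−t/τ₁) − τ₂ e^(−t/τ₂))/(τ₁ − τ₂)].
At t = 20.6: e^(−t/τ₁) = 0.099540, e^(−t/τ₂) = 0.59130.
C₂ = 3.70·[1 − (8.9286·0.099540 − 39.206·0.59130)/(-30.278)] = 3.70·0.26368 = 0.97562 g/L.

0.976 g/L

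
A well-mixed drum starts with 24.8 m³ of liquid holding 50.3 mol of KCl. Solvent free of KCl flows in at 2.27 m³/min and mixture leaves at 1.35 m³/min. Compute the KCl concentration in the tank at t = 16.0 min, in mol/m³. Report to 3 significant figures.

0.642 mol/m³

Total volume: dV/dt = Q_in − Q_out = 0.92000 m³/min, so V(t) = 24.8 + 0.92000 t and V(16.0) = 39.520 m³.
Species balance (pure solvent in): dm/dt = −Q_out · m/V(t).
dm/m = −Q_out dt/(V₀ + 0.92000 t); integrating gives ln(m/m₀) = −(Q_out/(Q_in−Q_out)) ln(V/V₀).
m = m₀ (V₀/V)^(Q_out/(Q_in−Q_out)) = 50.3 × (24.8/39.520)^(1.4674) = 25.387 mol.
C = m/V = 25.387/39.520 = 0.64239 mol/m³.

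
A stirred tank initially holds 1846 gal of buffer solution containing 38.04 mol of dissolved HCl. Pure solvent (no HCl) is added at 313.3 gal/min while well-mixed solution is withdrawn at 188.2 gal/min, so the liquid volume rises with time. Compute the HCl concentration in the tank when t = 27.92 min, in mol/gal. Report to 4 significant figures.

Total volume: dV/dt = Q_in − Q_out = 125.100 gal/min, so V(t) = 1846 + 125.100 t and V(27.92) = 5338.79 gal.
Solute balance: dm/dt = 0 − Q_out C = −Q_out m/V(t).
Separate: dm/m = −Q_out dt/V(t) ⇒ ln(m/m₀) = −(Q_out/(Q_in−Q_out)) ln(V/V₀).
m = m₀ (V₀/V)^(Q_out/(Q_in−Q_out)) = 38.04 × (1846/5338.79)^(1.50440) = 7.69832 mol.
C = m/V = 7.69832/5338.79 = 0.00144196 mol/gal.

0.001442 mol/gal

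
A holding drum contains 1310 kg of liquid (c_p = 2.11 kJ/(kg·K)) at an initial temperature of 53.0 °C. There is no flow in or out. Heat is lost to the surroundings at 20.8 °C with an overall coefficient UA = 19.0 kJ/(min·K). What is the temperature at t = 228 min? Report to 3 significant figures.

27.5 °C

Lumped-capacitance energy balance: M c_p dT/dt = UA(T_amb − T).
dT/dt = (T_ss − T)/τ with T_ss = T_amb = 20.800 °C, τ = M c_p/UA = 1310·2.11/19.0 = 145.48 min.
T approaches T_ss exponentially: T(t) = T_ss + (T₀ − T_ss) e^(−t/τ).
T(228) = 20.800 + (32.200)·0.20862 = 27.518 °C.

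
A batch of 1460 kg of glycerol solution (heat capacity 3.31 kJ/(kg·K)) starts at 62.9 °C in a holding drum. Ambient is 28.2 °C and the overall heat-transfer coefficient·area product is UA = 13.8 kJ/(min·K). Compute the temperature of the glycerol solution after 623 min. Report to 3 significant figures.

34.1 °C

M c_p dT/dt = −UA(T − T_amb).
dT/dt = (T_ss − T)/τ with T_ss = T_amb = 28.200 °C, τ = M c_p/UA = 1460·3.31/13.8 = 350.19 min.
T approaches T_ss exponentially: T(t) = T_ss + (T₀ − T_ss) e^(−t/τ).
T(623) = 28.200 + (34.700)·0.16880 = 34.057 °C.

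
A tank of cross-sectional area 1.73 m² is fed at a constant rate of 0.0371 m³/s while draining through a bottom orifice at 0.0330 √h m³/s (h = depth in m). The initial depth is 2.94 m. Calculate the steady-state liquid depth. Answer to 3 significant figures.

1.26 m

Volume balance on the tank: A dh/dt = Q_in − 0.0330 √h. At steady state dh/dt = 0:
Q_in = 0.0330 √h_ss ⇒ √h_ss = 0.0371/0.0330 = 1.1242.
h_ss = 1.1242² = 1.2639 m. (Since h₀ = 2.94 m > h_ss, the level will fall toward this value.)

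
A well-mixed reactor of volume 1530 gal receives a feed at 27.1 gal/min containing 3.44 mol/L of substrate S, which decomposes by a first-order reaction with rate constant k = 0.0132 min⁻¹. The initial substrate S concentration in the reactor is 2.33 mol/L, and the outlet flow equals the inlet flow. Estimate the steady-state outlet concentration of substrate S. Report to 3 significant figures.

Species balance: V dC/dt = Q C_in − Q C − k V C.
Steady state (dC/dt = 0): C_ss = Q C_in/(Q + kV) = C_in/(1 + kV/Q).
C_ss = 27.1·3.44/(27.1 + 0.0132·1530) = 93.224/47.296 = 1.9711 mol/L.

1.97 mol/L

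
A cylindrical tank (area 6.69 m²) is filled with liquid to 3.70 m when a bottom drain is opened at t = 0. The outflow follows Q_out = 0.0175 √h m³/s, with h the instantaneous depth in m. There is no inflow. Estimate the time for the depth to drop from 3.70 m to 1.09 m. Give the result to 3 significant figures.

Accumulation of liquid (constant cross-section A): A dh/dt = −0.0175 √h.
∫ h^(−1/2) dh = −(0.0175/A) ∫ dt, giving 2√h = 2√h₀ − (0.0175/A) t.
t = 2A(√h₀ − √h)/0.0175 = 2·6.69·(√3.70 − √1.09)/0.0175
  = 13.380 × (1.9235 − 1.0440) / 0.0175 = 672.45 s.

672 s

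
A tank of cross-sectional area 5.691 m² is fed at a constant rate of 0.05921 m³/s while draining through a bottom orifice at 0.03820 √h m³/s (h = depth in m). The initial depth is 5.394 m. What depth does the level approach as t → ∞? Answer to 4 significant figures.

Level balance: A dh/dt = 0.05921 − 0.03820 √h. Setting dh/dt = 0:
Q_in = 0.03820 √h_ss ⇒ √h_ss = 0.05921/0.03820 = 1.55000.
h_ss = 1.55000² = 2.40250 m. (Since h₀ = 5.394 m > h_ss, the level will fall toward this value.)

2.403 m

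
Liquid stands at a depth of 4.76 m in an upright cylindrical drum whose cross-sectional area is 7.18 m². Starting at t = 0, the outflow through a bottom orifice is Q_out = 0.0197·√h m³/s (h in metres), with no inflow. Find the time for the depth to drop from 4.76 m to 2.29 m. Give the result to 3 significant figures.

487 s

Mass balance (ρ constant): A dh/dt = −0.0197 √h.
∫ h^(−1/2) dh = −(0.0197/A) ∫ dt, giving 2√h = 2√h₀ − (0.0197/A) t.
t = 2A(√h₀ − √h)/0.0197 = 2·7.18·(√4.76 − √2.29)/0.0197
  = 14.360 × (2.1817 − 1.5133) / 0.0197 = 487.27 s.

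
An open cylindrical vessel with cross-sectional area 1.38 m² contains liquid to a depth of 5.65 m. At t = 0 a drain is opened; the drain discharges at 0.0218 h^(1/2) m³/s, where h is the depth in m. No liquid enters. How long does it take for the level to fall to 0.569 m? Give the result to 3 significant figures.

205 s

Volume balance on the tank: A dh/dt = −0.0218 √h.
This is separable: 2 d(√h)/dt = −0.0218/A, so √h = √h₀ − (0.0218/(2A)) t.
t = 2A(√h₀ − √h)/0.0218 = 2·1.38·(√5.65 − √0.569)/0.0218
  = 2.7600 × (2.3770 − 0.75432) / 0.0218 = 205.44 s.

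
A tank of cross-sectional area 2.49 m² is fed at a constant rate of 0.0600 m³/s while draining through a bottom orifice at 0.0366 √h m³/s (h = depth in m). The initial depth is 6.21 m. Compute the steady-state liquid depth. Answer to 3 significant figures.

2.69 m

Level balance: A dh/dt = 0.0600 − 0.0366 √h. Setting dh/dt = 0:
Q_in = 0.0366 √h_ss ⇒ √h_ss = 0.0600/0.0366 = 1.6393.
h_ss = 1.6393² = 2.6874 m. (Since h₀ = 6.21 m > h_ss, the level will fall toward this value.)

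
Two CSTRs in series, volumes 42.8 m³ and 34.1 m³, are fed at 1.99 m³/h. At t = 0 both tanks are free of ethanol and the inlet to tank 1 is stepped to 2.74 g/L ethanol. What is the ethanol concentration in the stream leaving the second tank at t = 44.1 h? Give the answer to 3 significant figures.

Each tank obeys Vᵢ dCᵢ/dt = Q(Cᵢ₋₁ − Cᵢ), so τᵢ = Vᵢ/Q.
τ₁ = 42.8/1.99 = 21.508 h; τ₂ = 34.1/1.99 = 17.136 h.
Solving the cascade with C₁(0)=C₂(0)=0 gives C₂(t) = C_in[1 − (τ₁ e^(−t/τ₁) − τ₂ e^(−t/τ₂))/(τ₁ − τ₂)].
At t = 44.1: e^(−t/τ₁) = 0.12868, e^(−t/τ₂) = 0.076262.
C₂ = 2.74·[1 − (21.508·0.12868 − 17.136·0.076262)/(4.3719)] = 2.74·0.66588 = 1.8245 g/L.

1.82 g/L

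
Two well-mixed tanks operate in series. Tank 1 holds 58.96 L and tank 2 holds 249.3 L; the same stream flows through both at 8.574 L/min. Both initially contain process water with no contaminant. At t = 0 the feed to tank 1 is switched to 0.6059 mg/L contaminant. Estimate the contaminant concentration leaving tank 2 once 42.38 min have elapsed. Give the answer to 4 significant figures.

Each tank obeys Vᵢ dCᵢ/dt = Q(Cᵢ₋₁ − Cᵢ), so τᵢ = Vᵢ/Q.
τ₁ = 58.96/8.574 = 6.87660 min; τ₂ = 249.3/8.574 = 29.0763 min.
Tank 1: C₁ = C_in(1 − e^(−t/τ₁)). Tank 2 (τ₁ ≠ τ₂): C₂ = C_in[1 − (τ₁ e^(−t/τ₁) − τ₂ e^(−t/τ₂))/(τ₁ − τ₂)].
At t = 42.38: e^(−t/τ₁) = 0.00210608, e^(−t/τ₂) = 0.232807.
C₂ = 0.6059·[1 − (6.87660·0.00210608 − 29.0763·0.232807)/(-22.1997)] = 0.6059·0.695731 = 0.421543 mg/L.

0.4215 mg/L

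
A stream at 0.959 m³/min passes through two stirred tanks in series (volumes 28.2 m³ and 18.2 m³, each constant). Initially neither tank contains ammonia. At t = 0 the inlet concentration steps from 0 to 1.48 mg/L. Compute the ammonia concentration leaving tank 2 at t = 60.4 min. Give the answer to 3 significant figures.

Species balance on tank i: dCᵢ/dt = (Cᵢ₋₁ − Cᵢ)/τᵢ with τᵢ = Vᵢ/Q.
τ₁ = 28.2/0.959 = 29.406 min; τ₂ = 18.2/0.959 = 18.978 min.
Solving the cascade with C₁(0)=C₂(0)=0 gives C₂(t) = C_in[1 − (τ₁ e^(−t/τ₁) − τ₂ e^(−t/τ₂))/(τ₁ − τ₂)].
At t = 60.4: e^(−t/τ₁) = 0.12822, e^(−t/τ₂) = 0.041477.
C₂ = 1.48·[1 − (29.406·0.12822 − 18.978·0.041477)/(10.428)] = 1.48·0.71392 = 1.0566 mg/L.

1.06 mg/L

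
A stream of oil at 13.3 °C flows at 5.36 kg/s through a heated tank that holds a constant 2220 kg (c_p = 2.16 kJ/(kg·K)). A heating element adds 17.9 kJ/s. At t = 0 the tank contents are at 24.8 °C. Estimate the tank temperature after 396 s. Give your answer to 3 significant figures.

18.7 °C

M c_p dT/dt = ṁ c_p (T_in − T) + Q̇.
Rearrange: dT/dt = (T_ss − T)/τ with τ = M/ṁ = 414.18 s and T_ss = T_in + Q̇/(ṁ c_p) = 14.846 °C.
Solution: T(t) = T_ss + (T₀ − T_ss) e^(−t/τ).
T(396) = 14.846 + (9.9539)·e^(−396/414.18) = 14.846 + (9.9539)·0.38439 = 18.672 °C.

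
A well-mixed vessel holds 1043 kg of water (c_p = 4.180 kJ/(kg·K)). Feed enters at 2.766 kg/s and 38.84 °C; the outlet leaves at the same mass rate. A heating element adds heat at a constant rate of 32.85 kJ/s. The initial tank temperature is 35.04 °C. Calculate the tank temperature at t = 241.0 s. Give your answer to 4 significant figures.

38.18 °C

Heat balance on the well-mixed liquid: M c_p dT/dt = ṁ c_p (T_in − T) + 32.85.
Rearrange: dT/dt = (T_ss − T)/τ with τ = M/ṁ = 377.079 s and T_ss = T_in + Q̇/(ṁ c_p) = 41.6812 °C.
Integrating: T(t) = T_ss + (T₀ − T_ss) e^(−t/τ).
T(241.0) = 41.6812 + (-6.64123)·e^(−241.0/377.079) = 41.6812 + (-6.64123)·0.527755 = 38.1763 °C.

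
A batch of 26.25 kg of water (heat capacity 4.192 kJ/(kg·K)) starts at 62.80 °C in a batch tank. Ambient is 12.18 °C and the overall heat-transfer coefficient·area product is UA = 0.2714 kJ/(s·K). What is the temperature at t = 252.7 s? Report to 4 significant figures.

First-law balance (no shaft work): M c_p dT/dt = −UA(T − T_amb).
dT/dt = (T_ss − T)/τ with T_ss = T_amb = 12.1800 °C, τ = M c_p/UA = 26.25·4.192/0.2714 = 405.453 s.
This is linear first-order; T(t) = T_ss + (T₀ − T_ss) e^(−t/τ).
T(252.7) = 12.1800 + (50.6200)·0.536197 = 39.3223 °C.

39.32 °C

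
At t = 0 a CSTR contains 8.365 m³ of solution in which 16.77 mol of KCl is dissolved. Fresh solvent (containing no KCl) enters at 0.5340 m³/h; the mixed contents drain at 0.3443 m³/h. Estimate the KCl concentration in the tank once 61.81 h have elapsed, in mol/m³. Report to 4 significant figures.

Total volume: dV/dt = Q_in − Q_out = 0.189700 m³/h, so V(t) = 8.365 + 0.189700 t and V(61.81) = 20.0904 m³.
Solute balance: dm/dt = 0 − Q_out C = −Q_out m/V(t).
Separate: dm/m = −Q_out dt/V(t) ⇒ ln(m/m₀) = −(Q_out/(Q_in−Q_out)) ln(V/V₀).
m = m₀ (V₀/V)^(Q_out/(Q_in−Q_out)) = 16.77 × (8.365/20.0904)^(1.81497) = 3.41898 mol.
C = m/V = 3.41898/20.0904 = 0.170180 mol/m³.

0.1702 mol/m³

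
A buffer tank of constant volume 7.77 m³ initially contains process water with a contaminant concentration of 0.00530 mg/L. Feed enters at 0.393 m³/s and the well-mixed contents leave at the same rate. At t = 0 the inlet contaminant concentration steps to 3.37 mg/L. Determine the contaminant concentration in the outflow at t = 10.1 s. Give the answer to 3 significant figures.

Accumulation = in − out for the solute gives V dC/dt = Q(C_in − C).
So dC/dt = (C_in − C)/τ with τ = V/Q = 7.77/0.393 = 19.771 s.
Solution: C(t) = C_in + (C₀ − C_in) e^(−t/τ).
C(10.1) = 3.37 + (0.00530 − 3.37)·e^(−10.1/19.771) = 3.37 + (-3.3647)·0.59999 = 1.3512 mg/L.

1.35 mg/L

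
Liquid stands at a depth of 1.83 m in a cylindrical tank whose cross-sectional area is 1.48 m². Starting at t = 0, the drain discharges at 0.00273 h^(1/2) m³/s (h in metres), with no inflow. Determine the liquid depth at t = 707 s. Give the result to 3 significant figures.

Mass balance (ρ constant): A dh/dt = −0.00273 √h.
∫ h^(−1/2) dh = −(0.00273/A) ∫ dt, giving 2√h = 2√h₀ − (0.00273/A) t.
√h = √1.83 − 0.00273·707/(2·1.48) = 1.3528 − 0.65206 = 0.70071.
h = 0.70071² = 0.49100 m.

0.491 m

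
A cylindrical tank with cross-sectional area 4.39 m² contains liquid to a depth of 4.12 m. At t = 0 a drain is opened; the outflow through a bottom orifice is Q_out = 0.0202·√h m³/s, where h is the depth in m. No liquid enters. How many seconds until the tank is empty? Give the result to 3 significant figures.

With no inflow, A dh/dt = −0.0202 √h.
Separate and integrate: 2(√h − √h₀) = −(0.0202/A) t.
Set h = 0: 2√h₀ = (0.0202/A) t_empty ⇒ t_empty = 2A√h₀/0.0202.
t_empty = 2·4.39·√4.12/0.0202 = 8.7800·2.0298/0.0202 = 882.25 s.

882 s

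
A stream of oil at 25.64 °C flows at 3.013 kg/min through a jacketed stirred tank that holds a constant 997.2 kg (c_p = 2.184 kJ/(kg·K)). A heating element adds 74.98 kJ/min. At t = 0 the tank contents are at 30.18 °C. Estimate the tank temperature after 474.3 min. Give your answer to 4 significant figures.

M c_p dT/dt = ṁ c_p (T_in − T) + Q̇.
Rearrange: dT/dt = (T_ss − T)/τ with τ = M/ṁ = 330.966 min and T_ss = T_in + Q̇/(ṁ c_p) = 37.0345 °C.
This is linear first-order; T(t) = T_ss + (T₀ − T_ss) e^(−t/τ).
T(474.3) = 37.0345 + (-6.85446)·e^(−474.3/330.966) = 37.0345 + (-6.85446)·0.238573 = 35.3992 °C.

35.40 °C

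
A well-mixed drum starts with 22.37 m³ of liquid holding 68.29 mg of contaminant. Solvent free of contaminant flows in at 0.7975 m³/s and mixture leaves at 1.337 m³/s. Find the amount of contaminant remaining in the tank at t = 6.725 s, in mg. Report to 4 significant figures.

44.05 mg

Total volume: dV/dt = Q_in − Q_out = -0.539500 m³/s, so V(t) = 22.37 − 0.539500 t and V(6.725) = 18.7419 m³.
Species balance (pure solvent in): dm/dt = −Q_out · m/V(t).
Separate: dm/m = −Q_out dt/V(t) ⇒ ln(m/m₀) = −(Q_out/(Q_in−Q_out)) ln(V/V₀).
m = m₀ (V₀/V)^(Q_out/(Q_in−Q_out)) = 68.29 × (22.37/18.7419)^(-2.47822) = 44.0451 mg.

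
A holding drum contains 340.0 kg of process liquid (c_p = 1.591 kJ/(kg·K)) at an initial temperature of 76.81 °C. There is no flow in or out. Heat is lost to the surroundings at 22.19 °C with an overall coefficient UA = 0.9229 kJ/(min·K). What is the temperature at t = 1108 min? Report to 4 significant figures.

30.44 °C

Lumped-capacitance energy balance: M c_p dT/dt = UA(T_amb − T).
dT/dt = (T_ss − T)/τ with T_ss = T_amb = 22.1900 °C, τ = M c_p/UA = 340.0·1.591/0.9229 = 586.131 min.
Solution: T(t) = T_ss + (T₀ − T_ss) e^(−t/τ).
T(1108) = 22.1900 + (54.6200)·0.151017 = 30.4385 °C.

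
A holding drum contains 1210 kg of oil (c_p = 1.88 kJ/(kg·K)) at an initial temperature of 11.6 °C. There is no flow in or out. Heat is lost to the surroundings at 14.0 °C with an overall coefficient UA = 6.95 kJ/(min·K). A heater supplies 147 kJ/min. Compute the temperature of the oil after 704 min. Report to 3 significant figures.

M c_p dT/dt = −UA(T − T_amb) + Q̇.
dT/dt = (T_ss − T)/τ with T_ss = T_amb + Q̇/UA = 14.0 + 147/6.95 = 35.151 °C, τ = M c_p/UA = 1210·1.88/6.95 = 327.31 min.
T approaches T_ss exponentially: T(t) = T_ss + (T₀ − T_ss) e^(−t/τ).
T(704) = 35.151 + (-23.551)·0.11638 = 32.410 °C.

32.4 °C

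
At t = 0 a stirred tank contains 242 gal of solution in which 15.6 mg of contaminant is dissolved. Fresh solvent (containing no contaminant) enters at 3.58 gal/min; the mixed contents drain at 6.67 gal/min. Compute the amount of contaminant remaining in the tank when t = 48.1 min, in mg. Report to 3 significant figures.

Let m(t) be the amount of contaminant. Volume: V(t) = V₀ + (Q_in − Q_out) t = 242 − 3.0900 t; V(48.1) = 93.371 gal.
Species balance (pure solvent in): dm/dt = −Q_out · m/V(t).
Separate: dm/m = −Q_out dt/V(t) ⇒ ln(m/m₀) = −(Q_out/(Q_in−Q_out)) ln(V/V₀).
m = m₀ (V₀/V)^(Q_out/(Q_in−Q_out)) = 15.6 × (242/93.371)^(-2.1586) = 1.9968 mg.

2.00 mg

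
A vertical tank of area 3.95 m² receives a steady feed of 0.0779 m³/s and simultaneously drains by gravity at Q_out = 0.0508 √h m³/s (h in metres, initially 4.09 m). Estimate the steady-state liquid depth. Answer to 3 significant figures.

Unsteady balance on liquid volume: A dh/dt = Q_in − 0.0508 √h. At steady state dh/dt = 0:
Q_in = 0.0508 √h_ss ⇒ √h_ss = 0.0779/0.0508 = 1.5335.
h_ss = 1.5335² = 2.3515 m. (Since h₀ = 4.09 m > h_ss, the level will fall toward this value.)

2.35 m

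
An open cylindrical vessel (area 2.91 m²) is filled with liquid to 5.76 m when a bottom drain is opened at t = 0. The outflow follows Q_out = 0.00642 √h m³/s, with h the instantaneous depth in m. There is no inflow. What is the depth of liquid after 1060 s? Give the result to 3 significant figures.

With no inflow, A dh/dt = −0.00642 √h.
This is separable: 2 d(√h)/dt = −0.00642/A, so √h = √h₀ − (0.00642/(2A)) t.
√h = √5.76 − 0.00642·1060/(2·2.91) = 2.4000 − 1.1693 = 1.2307.
h = 1.2307² = 1.5147 m.

1.51 m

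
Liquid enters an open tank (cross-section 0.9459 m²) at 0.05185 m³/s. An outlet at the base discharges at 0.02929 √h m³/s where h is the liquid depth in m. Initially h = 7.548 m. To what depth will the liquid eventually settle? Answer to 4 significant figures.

A dh/dt = Q_in − 0.02929 √h. Steady state requires inflow = outflow:
Q_in = 0.02929 √h_ss ⇒ √h_ss = 0.05185/0.02929 = 1.77023.
h_ss = 1.77023² = 3.13371 m. (Since h₀ = 7.548 m > h_ss, the level will fall toward this value.)

3.134 m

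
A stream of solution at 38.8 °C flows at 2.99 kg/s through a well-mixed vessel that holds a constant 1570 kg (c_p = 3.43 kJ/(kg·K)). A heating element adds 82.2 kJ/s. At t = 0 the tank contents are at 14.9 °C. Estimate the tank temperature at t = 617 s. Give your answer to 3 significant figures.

M c_p dT/dt = ṁ c_p (T_in − T) + Q̇.
Rearrange: dT/dt = (T_ss − T)/τ with τ = M/ṁ = 525.08 s and T_ss = T_in + Q̇/(ṁ c_p) = 46.815 °C.
T approaches T_ss exponentially: T(t) = T_ss + (T₀ − T_ss) e^(−t/τ).
T(617) = 46.815 + (-31.915)·e^(−617/525.08) = 46.815 + (-31.915)·0.30880 = 36.960 °C.

37.0 °C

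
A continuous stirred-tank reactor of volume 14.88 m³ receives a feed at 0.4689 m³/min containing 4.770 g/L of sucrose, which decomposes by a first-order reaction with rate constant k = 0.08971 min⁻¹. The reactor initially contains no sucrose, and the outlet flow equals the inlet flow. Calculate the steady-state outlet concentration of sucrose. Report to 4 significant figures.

Accumulation = in − out − consumed: V dC/dt = Q C_in − Q C − k V C.
At steady state: 0 = Q C_in − (Q + kV) C_ss, so C_ss = Q C_in/(Q + kV).
C_ss = 0.4689·4.770/(0.4689 + 0.08971·14.88) = 2.23665/1.80378 = 1.23998 g/L.

1.240 g/L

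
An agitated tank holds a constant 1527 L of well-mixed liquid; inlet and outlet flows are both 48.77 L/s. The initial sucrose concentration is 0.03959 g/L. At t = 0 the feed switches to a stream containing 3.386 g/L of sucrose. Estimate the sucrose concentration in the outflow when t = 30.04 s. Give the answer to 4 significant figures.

Transient balance on the dissolved component: V dC/dt = Q(C_in − C).
Time constant τ = V/Q = 1527/48.77 = 31.3102 s.
This is linear first-order; C(t) = C_in + (C₀ − C_in) e^(−t/τ).
C(30.04) = 3.386 + (0.03959 − 3.386)·e^(−30.04/31.3102) = 3.386 + (-3.34641)·0.383111 = 2.10395 g/L.

2.104 g/L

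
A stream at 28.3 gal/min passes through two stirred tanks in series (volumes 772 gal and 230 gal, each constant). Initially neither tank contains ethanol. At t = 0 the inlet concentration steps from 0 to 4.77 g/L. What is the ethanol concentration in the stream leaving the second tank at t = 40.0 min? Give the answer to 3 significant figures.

Species balance on tank i: dCᵢ/dt = (Cᵢ₋₁ − Cᵢ)/τᵢ with τᵢ = Vᵢ/Q.
τ₁ = 772/28.3 = 27.279 min; τ₂ = 230/28.3 = 8.1272 min.
Tank 1: C₁ = C_in(1 − e^(−t/τ₁)). Tank 2 (τ₁ ≠ τ₂): C₂ = C_in[1 − (τ₁ e^(−t/τ₁) − τ₂ e^(−t/τ₂))/(τ₁ − τ₂)].
At t = 40.0: e^(−t/τ₁) = 0.23077, e^(−t/τ₂) = 0.0072864.
C₂ = 4.77·[1 − (27.279·0.23077 − 8.1272·0.0072864)/(19.152)] = 4.77·0.67439 = 3.2168 g/L.

3.22 g/L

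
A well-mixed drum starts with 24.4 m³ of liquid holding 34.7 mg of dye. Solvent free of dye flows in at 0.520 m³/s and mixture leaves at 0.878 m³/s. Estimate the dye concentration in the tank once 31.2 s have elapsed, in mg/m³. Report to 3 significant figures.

Total volume: dV/dt = Q_in − Q_out = -0.35800 m³/s, so V(t) = 24.4 − 0.35800 t and V(31.2) = 13.230 m³.
No dye enters, so dm/dt = −Q_out · (m/V).
Separate: dm/m = −Q_out dt/V(t) ⇒ ln(m/m₀) = −(Q_out/(Q_in−Q_out)) ln(V/V₀).
m = m₀ (V₀/V)^(Q_out/(Q_in−Q_out)) = 34.7 × (24.4/13.230)^(-2.4525) = 7.7341 mg.
C = m/V = 7.7341/13.230 = 0.58457 mg/m³.

0.585 mg/m³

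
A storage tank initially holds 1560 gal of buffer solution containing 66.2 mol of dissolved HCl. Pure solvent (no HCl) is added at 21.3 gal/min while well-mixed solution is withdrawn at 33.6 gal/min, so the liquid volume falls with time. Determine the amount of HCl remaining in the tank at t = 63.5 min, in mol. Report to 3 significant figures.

Total volume: dV/dt = Q_in − Q_out = -12.300 gal/min, so V(t) = 1560 − 12.300 t and V(63.5) = 778.95 gal.
No HCl enters, so dm/dt = −Q_out · (m/V).
dm/m = −Q_out dt/(V₀ − 12.300 t); integrating gives ln(m/m₀) = −(Q_out/(Q_in−Q_out)) ln(V/V₀).
m = m₀ (V₀/V)^(Q_out/(Q_in−Q_out)) = 66.2 × (1560/778.95)^(-2.7317) = 9.9297 mol.

9.93 mol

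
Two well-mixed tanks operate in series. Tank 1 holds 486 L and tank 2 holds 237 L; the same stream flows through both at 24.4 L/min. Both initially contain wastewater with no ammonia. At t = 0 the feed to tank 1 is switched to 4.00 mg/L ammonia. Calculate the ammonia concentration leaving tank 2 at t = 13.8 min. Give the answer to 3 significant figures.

1.01 mg/L

Each tank obeys Vᵢ dCᵢ/dt = Q(Cᵢ₋₁ − Cᵢ), so τᵢ = Vᵢ/Q.
τ₁ = 486/24.4 = 19.918 min; τ₂ = 237/24.4 = 9.7131 min.
Tank 1: C₁ = C_in(1 − e^(−t/τ₁)). Tank 2 (τ₁ ≠ τ₂): C₂ = C_in[1 − (τ₁ e^(−t/τ₁) − τ₂ e^(−t/τ₂))/(τ₁ − τ₂)].
At t = 13.8: e^(−t/τ₁) = 0.50015, e^(−t/τ₂) = 0.24153.
C₂ = 4.00·[1 − (19.918·0.50015 − 9.7131·0.24153)/(10.205)] = 4.00·0.25369 = 1.0147 mg/L.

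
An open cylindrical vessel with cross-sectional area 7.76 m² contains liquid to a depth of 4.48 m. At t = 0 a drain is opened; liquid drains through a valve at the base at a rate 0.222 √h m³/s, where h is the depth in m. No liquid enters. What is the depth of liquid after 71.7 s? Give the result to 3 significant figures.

A dh/dt = −Q_out = −0.222 √h.
This is separable: 2 d(√h)/dt = −0.222/A, so √h = √h₀ − (0.222/(2A)) t.
√h = √4.48 − 0.222·71.7/(2·7.76) = 2.1166 − 1.0256 = 1.0910.
h = 1.0910² = 1.1903 m.

1.19 m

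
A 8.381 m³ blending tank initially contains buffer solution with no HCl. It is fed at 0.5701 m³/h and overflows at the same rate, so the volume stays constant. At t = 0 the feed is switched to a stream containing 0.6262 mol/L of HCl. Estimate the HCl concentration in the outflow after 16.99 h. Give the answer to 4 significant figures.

Unsteady species balance (constant V, well mixed): V dC/dt = Q(C_in − C).
Time constant τ = V/Q = 8.381/0.5701 = 14.7009 h.
C approaches C_in exponentially: C(t) = C_in + (C₀ − C_in) e^(−t/τ).
C(16.99) = 0.6262 + (0 − 0.6262)·e^(−16.99/14.7009) = 0.6262 + (-0.626200)·0.314834 = 0.429051 mol/L.

0.4291 mol/L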